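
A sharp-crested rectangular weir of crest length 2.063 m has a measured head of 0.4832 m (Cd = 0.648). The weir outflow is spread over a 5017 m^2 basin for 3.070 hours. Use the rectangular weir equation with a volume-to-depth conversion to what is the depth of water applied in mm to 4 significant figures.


Approach: apply the rectangular weir equation with a volume-to-depth conversion, Q = (2/3)*Cd*L*sqrt(2g)*H^1.5; d = Q*t/A * 1000.
Step 1 — weir discharge:
  Q = (2/3)*0.648*2.063*sqrt(2*9.81)*0.4832^1.5 = 1.32594 m^3/s
Step 2 — volume: V = 1.32594 * 3.070*3600 = 14654.3 m^3
Step 3 — depth: d = V/A * 1000 = 14654.3/5017 * 1000 = 2921 mm
Therefore the depth of water applied = 2921 mm.


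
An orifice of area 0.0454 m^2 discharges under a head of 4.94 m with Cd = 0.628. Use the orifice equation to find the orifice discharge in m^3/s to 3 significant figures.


Approach: apply the orifice equation, Q = Cd*A*sqrt(2*g*h).
Q = 0.628 * 0.0454 * sqrt(2*9.81*4.94) = 0.281 m^3/s
Therefore the orifice discharge = 0.281 m^3/s.


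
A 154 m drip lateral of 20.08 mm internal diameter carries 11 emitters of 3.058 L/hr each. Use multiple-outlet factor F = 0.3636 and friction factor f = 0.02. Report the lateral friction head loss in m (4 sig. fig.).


Approach: apply Darcy-Weisbach with the multiple-outlet F-factor, Q = n*q/(3600*1000) m^3/s; v = Q/A; hf = F*f*(L/D)*(v^2/(2g)).
Q = 11*3.058/(3600*1000) = 9.34389e-06 m^3/s
A = pi*(20.08e-3/2)^2 = 3.16678e-04 m^2, so v = Q/A = 0.0295060 m/s
hf = 0.3636*0.02*(154/0.02008)*(0.0295060^2/(2*9.81)) = 0.002475 m
Therefore the lateral friction head loss = 0.002475 m.


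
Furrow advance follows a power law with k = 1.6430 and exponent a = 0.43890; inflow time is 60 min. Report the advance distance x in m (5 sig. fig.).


Approach: apply the power-law advance function, x = k*t^a.
x = 1.6430 * 60^0.43890 = 9.9099 m
Therefore the advance distance x = 9.9099 m.


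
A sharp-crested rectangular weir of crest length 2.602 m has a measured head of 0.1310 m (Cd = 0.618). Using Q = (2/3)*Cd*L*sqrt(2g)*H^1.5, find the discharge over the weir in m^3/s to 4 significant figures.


Q = (2/3)*0.618*2.602*sqrt(2*9.81)*0.1310^1.5 = 0.2251 m^3/s
Therefore the discharge over the weir = 0.2251 m^3/s.


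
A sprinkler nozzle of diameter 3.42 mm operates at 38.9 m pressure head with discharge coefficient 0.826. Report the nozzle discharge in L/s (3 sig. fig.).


Approach: apply the orifice equation, Q = Cd*A*sqrt(2*g*h), A = pi*(d/2)^2.
A = pi*(3.42e-3/2)^2 = 9.1863e-06 m^2
Q = 0.826 * 9.1863e-06 * sqrt(2*9.81*38.9) * 1000 = 0.210 L/s
Therefore the nozzle discharge = 0.210 L/s.


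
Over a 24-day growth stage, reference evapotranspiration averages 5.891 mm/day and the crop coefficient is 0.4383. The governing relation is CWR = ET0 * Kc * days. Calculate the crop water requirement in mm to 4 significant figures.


CWR = 5.891 * 0.4383 * 24 = 61.97 mm
Therefore the crop water requirement = 61.97 mm.


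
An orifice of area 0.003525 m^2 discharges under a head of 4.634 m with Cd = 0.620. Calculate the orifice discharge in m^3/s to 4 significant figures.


Approach: apply the orifice equation, Q = Cd*A*sqrt(2*g*h).
Q = 0.620 * 0.003525 * sqrt(2*9.81*4.634) = 0.02084 m^3/s
Therefore the orifice discharge = 0.02084 m^3/s.


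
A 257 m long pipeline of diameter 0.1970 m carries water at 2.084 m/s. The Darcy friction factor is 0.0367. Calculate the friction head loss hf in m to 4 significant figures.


Approach: apply the Darcy-Weisbach equation, hf = f*(L/D)*(v^2/(2g)).
hf = 0.0367 * (257/0.1970) * (2.084^2 / (2*9.81))
hf = 10.60 m
Therefore the friction head loss hf = 10.60 m.


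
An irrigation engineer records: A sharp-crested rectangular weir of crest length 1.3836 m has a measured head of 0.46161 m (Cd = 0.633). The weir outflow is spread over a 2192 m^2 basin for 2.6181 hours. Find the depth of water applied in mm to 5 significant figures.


Approach: apply the rectangular weir equation with a volume-to-depth conversion, Q = (2/3)*Cd*L*sqrt(2g)*H^1.5; d = Q*t/A * 1000.
Step 1 — weir discharge:
  Q = (2/3)*0.633*1.3836*sqrt(2*9.81)*0.46161^1.5 = 0.8111204 m^3/s
Step 2 — volume: V = 0.8111204 * 2.6181*3600 = 7644.939 m^3
Step 3 — depth: d = V/A * 1000 = 7644.939/2192 * 1000 = 3487.7 mm
Therefore the depth of water applied = 3487.7 mm.


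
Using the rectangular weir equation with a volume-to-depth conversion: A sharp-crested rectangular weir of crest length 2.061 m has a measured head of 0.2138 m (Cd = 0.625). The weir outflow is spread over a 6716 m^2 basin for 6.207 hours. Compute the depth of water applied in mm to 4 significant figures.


Approach: apply the rectangular weir equation with a volume-to-depth conversion, Q = (2/3)*Cd*L*sqrt(2g)*H^1.5; d = Q*t/A * 1000.
Step 1 — weir discharge:
  Q = (2/3)*0.625*2.061*sqrt(2*9.81)*0.2138^1.5 = 0.376035 m^3/s
Step 2 — volume: V = 0.376035 * 6.207*3600 = 8402.57 m^3
Step 3 — depth: d = V/A * 1000 = 8402.57/6716 * 1000 = 1251 mm
Therefore the depth of water applied = 1251 mm.


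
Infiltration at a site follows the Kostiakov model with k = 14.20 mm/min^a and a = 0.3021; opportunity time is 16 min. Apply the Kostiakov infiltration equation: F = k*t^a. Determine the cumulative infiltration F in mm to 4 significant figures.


F = 14.20 * 16^0.3021 = 32.81 mm
Therefore the cumulative infiltration F = 32.81 mm.


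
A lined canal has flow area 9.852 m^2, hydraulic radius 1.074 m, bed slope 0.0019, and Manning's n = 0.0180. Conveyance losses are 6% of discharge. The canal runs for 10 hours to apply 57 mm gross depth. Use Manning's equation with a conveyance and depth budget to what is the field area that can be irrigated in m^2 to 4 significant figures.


Approach: apply Manning's equation with a conveyance and depth budget, Q = (1/n)*A*R^(2/3)*S^(1/2); Q_field = Q*(1-loss); Area = Q_field*t/(d/1000).
Step 1 — canal discharge (Manning's equation):
  Q = (1/0.0180) * 9.852 * 1.074^(2/3) * 0.0019^(1/2) = 25.0206 m^3/s
Step 2 — delivered flow: Q_field = 25.0206*(1 - 6/100) = 23.5194 m^3/s
Step 3 — volume delivered: V = 23.5194 * 10*3600 = 846698 m^3
Step 4 — area served: A = V / (depth/1000) = 846698 / 0.057 = 14850000 m^2
Therefore the field area that can be irrigated = 14850000 m^2.


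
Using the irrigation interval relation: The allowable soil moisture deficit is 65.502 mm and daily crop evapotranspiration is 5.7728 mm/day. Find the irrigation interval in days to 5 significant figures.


Approach: apply the irrigation interval relation, interval = SMD / ETc.
interval = 65.502 / 5.7728 = 11.347 days
Therefore the irrigation interval = 11.347 days.


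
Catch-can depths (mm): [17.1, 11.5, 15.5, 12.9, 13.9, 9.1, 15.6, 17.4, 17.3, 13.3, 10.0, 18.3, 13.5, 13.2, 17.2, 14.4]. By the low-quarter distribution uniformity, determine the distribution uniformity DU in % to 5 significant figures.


Approach: apply the low-quarter distribution uniformity, DU = (mean of lowest quarter of readings / overall mean)*100.
sorted lowest 4 of 16: [9.1, 10.0, 11.5, 12.9] -> mean = 10.87500 mm
overall mean = 14.38750 mm
DU = (10.87500/14.38750)*100 = 75.586 %
Therefore the distribution uniformity DU = 75.586 %.


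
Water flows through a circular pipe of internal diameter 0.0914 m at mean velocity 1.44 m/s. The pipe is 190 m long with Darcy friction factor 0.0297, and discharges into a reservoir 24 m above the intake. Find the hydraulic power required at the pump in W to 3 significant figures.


Approach: apply continuity + Darcy-Weisbach + hydraulic power, Q = A*v; hf = f*(L/D)*(v^2/(2g)); H = static + hf; P = rho*g*Q*H.
Step 1 — flow rate (continuity, Q = A*v):
  A = pi*(0.0914/2)^2 = 0.0065612 m^2
  Q = 0.0065612 * 1.44 = 0.0094481 m^3/s
Step 2 — friction head loss (Darcy-Weisbach):
  hf = 0.0297 * (190/0.0914) * (1.44^2 / (2*9.81))
  hf = 6.5251 m
Step 3 — total head: H = 24 + 6.5251 = 30.525 m
Step 4 — hydraulic power (P = rho*g*Q*H):
  P = 1000 * 9.81 * 0.0094481 * 30.525 = 2830 W
Therefore the hydraulic power required at the pump = 2830 W.


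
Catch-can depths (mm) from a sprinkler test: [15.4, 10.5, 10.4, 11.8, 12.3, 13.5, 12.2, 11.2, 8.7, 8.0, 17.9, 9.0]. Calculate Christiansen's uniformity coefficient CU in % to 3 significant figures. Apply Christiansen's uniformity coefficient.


Approach: apply Christiansen's uniformity coefficient, CU = (1 - mean_abs_deviation/mean)*100.
mean = 11.742 mm
mean |d_i - mean| = 2.1083 mm
CU = (1 - 2.1083/11.742)*100 = 82.0 %
Therefore Christiansen's uniformity coefficient CU = 82.0 %.


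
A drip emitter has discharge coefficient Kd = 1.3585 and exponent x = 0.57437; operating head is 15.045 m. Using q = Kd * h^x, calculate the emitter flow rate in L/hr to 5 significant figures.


q = 1.3585 * 15.045^0.57437 = 6.4464 L/hr
Therefore the emitter flow rate = 6.4464 L/hr.


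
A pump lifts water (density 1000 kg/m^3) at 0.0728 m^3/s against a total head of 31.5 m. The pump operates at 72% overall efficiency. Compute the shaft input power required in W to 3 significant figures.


Approach: apply hydraulic power then efficiency conversion, P = rho*g*Q*H; P_in = P/eta.
Step 1 — hydraulic power (P = rho*g*Q*H):
  P = 1000 * 9.81 * 0.0728 * 31.5 = 22496 W
Step 2 — input power: P_in = P/eta = 22496 / 0.72 = 31200 W
Therefore the shaft input power required = 31200 W.


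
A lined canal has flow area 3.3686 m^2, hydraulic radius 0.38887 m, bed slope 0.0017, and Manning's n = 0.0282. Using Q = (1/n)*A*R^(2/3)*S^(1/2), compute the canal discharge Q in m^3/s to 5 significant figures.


Q = (1/0.0282) * 3.3686 * 0.38887^(2/3) * 0.0017^(1/2) = 2.6240 m^3/s
Therefore the canal discharge Q = 2.6240 m^3/s.


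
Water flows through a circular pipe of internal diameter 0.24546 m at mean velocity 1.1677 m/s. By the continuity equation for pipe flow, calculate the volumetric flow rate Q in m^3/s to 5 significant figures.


Approach: apply the continuity equation for pipe flow, Q = A * v with A = pi*(D/2)^2.
A = pi*(0.24546/2)^2 = 0.04732072 m^2
Q = 0.04732072 * 1.1677 = 0.055256 m^3/s
Therefore the volumetric flow rate Q = 0.055256 m^3/s.


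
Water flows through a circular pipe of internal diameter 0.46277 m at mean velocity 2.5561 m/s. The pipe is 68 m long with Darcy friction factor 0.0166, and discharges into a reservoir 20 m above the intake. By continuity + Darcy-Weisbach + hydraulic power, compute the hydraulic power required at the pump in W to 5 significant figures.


Approach: apply continuity + Darcy-Weisbach + hydraulic power, Q = A*v; hf = f*(L/D)*(v^2/(2g)); H = static + hf; P = rho*g*Q*H.
Step 1 — flow rate (continuity, Q = A*v):
  A = pi*(0.46277/2)^2 = 0.1681978 m^2
  Q = 0.1681978 * 2.5561 = 0.4299304 m^3/s
Step 2 — friction head loss (Darcy-Weisbach):
  hf = 0.0166 * (68/0.46277) * (2.5561^2 / (2*9.81))
  hf = 0.8122851 m
Step 3 — total head: H = 20 + 0.8122851 = 20.81229 m
Step 4 — hydraulic power (P = rho*g*Q*H):
  P = 1000 * 9.81 * 0.4299304 * 20.81229 = 87778 W
Therefore the hydraulic power required at the pump = 87778 W.


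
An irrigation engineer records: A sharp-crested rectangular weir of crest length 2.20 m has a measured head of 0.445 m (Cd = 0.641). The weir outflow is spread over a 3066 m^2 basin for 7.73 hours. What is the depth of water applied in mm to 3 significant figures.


Approach: apply the rectangular weir equation with a volume-to-depth conversion, Q = (2/3)*Cd*L*sqrt(2g)*H^1.5; d = Q*t/A * 1000.
Step 1 — weir discharge:
  Q = (2/3)*0.641*2.20*sqrt(2*9.81)*0.445^1.5 = 1.2362 m^3/s
Step 2 — volume: V = 1.2362 * 7.73*3600 = 34400 m^3
Step 3 — depth: d = V/A * 1000 = 34400/3066 * 1000 = 11200 mm
Therefore the depth of water applied = 11200 mm.


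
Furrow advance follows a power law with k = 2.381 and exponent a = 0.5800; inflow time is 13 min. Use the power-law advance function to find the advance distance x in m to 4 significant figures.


Approach: apply the power-law advance function, x = k*t^a.
x = 2.381 * 13^0.5800 = 10.54 m
Therefore the advance distance x = 10.54 m.


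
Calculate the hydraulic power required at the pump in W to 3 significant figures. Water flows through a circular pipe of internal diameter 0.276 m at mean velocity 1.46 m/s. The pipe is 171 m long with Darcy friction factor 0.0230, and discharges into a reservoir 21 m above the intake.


Approach: apply continuity + Darcy-Weisbach + hydraulic power, Q = A*v; hf = f*(L/D)*(v^2/(2g)); H = static + hf; P = rho*g*Q*H.
Step 1 — flow rate (continuity, Q = A*v):
  A = pi*(0.276/2)^2 = 0.059828 m^2
  Q = 0.059828 * 1.46 = 0.087350 m^3/s
Step 2 — friction head loss (Darcy-Weisbach):
  hf = 0.0230 * (171/0.276) * (1.46^2 / (2*9.81))
  hf = 1.5482 m
Step 3 — total head: H = 21 + 1.5482 = 22.548 m
Step 4 — hydraulic power (P = rho*g*Q*H):
  P = 1000 * 9.81 * 0.087350 * 22.548 = 19300 W
Therefore the hydraulic power required at the pump = 19300 W.


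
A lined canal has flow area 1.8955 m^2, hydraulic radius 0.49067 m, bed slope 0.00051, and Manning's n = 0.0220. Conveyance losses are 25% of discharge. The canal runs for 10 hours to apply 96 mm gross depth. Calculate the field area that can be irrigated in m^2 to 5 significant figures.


Approach: apply Manning's equation with a conveyance and depth budget, Q = (1/n)*A*R^(2/3)*S^(1/2); Q_field = Q*(1-loss); Area = Q_field*t/(d/1000).
Step 1 — canal discharge (Manning's equation):
  Q = (1/0.0220) * 1.8955 * 0.49067^(2/3) * 0.00051^(1/2) = 1.210447 m^3/s
Step 2 — delivered flow: Q_field = 1.210447*(1 - 25/100) = 0.9078354 m^3/s
Step 3 — volume delivered: V = 0.9078354 * 10*3600 = 32682.08 m^3
Step 4 — area served: A = V / (depth/1000) = 32682.08 / 0.096 = 340440 m^2
Therefore the field area that can be irrigated = 340440 m^2.


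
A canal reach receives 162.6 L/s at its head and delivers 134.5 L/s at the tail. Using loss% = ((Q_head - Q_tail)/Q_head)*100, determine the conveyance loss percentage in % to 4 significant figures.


loss = ((162.6 - 134.5)/162.6)*100 = 17.28 %
Therefore the conveyance loss percentage = 17.28 %.


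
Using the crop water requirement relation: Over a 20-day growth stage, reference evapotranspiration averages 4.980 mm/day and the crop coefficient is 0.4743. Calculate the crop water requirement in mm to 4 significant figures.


Approach: apply the crop water requirement relation, CWR = ET0 * Kc * days.
CWR = 4.980 * 0.4743 * 20 = 47.24 mm
Therefore the crop water requirement = 47.24 mm.


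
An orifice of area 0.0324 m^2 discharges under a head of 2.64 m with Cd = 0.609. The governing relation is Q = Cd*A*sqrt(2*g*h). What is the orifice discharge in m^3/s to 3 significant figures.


Q = 0.609 * 0.0324 * sqrt(2*9.81*2.64) = 0.142 m^3/s
Therefore the orifice discharge = 0.142 m^3/s.


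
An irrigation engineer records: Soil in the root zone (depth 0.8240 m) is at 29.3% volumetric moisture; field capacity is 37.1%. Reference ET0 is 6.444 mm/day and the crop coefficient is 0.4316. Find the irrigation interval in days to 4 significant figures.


Approach: apply soil-water budget scheduling, SMD = (FC-theta)/100*depth*1000; ETc = ET0*Kc; interval = SMD/ETc.
Step 1 — soil moisture deficit:
  SMD = (37.1 - 29.3)/100 * 0.8240 * 1000 = 64.2720 mm
Step 2 — daily crop ET (ETc = ET0*Kc):
  ETc = 6.444 * 0.4316 = 2.78123 mm/day
Step 3 — irrigation interval (SMD/ETc):
  interval = 64.2720 / 2.78123 = 23.11 days
Therefore the irrigation interval = 23.11 days.


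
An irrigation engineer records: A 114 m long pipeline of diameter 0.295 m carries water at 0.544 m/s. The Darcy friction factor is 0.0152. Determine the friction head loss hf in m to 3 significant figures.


Approach: apply the Darcy-Weisbach equation, hf = f*(L/D)*(v^2/(2g)).
hf = 0.0152 * (114/0.295) * (0.544^2 / (2*9.81))
hf = 0.0886 m
Therefore the friction head loss hf = 0.0886 m.


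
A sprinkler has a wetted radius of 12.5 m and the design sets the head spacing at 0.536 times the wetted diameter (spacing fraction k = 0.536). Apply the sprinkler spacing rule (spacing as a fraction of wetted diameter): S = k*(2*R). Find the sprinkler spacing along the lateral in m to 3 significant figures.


S = 0.536 * (2 * 12.5) = 13.4 m
Therefore the sprinkler spacing along the lateral = 13.4 m.


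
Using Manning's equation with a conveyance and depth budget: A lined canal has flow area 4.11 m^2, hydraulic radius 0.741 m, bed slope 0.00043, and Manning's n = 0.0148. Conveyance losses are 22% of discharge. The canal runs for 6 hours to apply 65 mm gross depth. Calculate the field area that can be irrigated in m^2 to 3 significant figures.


Approach: apply Manning's equation with a conveyance and depth budget, Q = (1/n)*A*R^(2/3)*S^(1/2); Q_field = Q*(1-loss); Area = Q_field*t/(d/1000).
Step 1 — canal discharge (Manning's equation):
  Q = (1/0.0148) * 4.11 * 0.741^(2/3) * 0.00043^(1/2) = 4.7155 m^3/s
Step 2 — delivered flow: Q_field = 4.7155*(1 - 22/100) = 3.6781 m^3/s
Step 3 — volume delivered: V = 3.6781 * 6*3600 = 79447 m^3
Step 4 — area served: A = V / (depth/1000) = 79447 / 0.065 = 1220000 m^2
Therefore the field area that can be irrigated = 1220000 m^2.


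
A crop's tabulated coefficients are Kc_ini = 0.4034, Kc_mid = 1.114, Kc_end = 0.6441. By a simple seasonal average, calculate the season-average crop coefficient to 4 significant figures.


Approach: apply a simple seasonal average, Kc_avg = (Kc_ini + Kc_mid + Kc_end)/3.
Kc_avg = (0.4034 + 1.114 + 0.6441)/3 = 0.7205
Therefore the season-average crop coefficient = 0.7205.


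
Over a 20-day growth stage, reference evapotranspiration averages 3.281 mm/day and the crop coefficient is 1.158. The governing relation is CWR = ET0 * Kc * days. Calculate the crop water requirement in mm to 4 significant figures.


CWR = 3.281 * 1.158 * 20 = 75.99 mm
Therefore the crop water requirement = 75.99 mm.


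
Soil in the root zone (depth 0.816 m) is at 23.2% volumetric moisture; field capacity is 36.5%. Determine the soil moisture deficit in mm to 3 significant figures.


Approach: apply the soil moisture deficit relation, SMD = (FC - theta)/100 * depth * 1000.
SMD = (36.5 - 23.2)/100 * 0.816 * 1000 = 109 mm
Therefore the soil moisture deficit = 109 mm.


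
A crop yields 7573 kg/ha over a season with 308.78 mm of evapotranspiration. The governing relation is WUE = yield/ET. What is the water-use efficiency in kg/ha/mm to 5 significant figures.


WUE = 7573 / 308.78 = 24.526 kg/ha/mm
Therefore the water-use efficiency = 24.526 kg/ha/mm.


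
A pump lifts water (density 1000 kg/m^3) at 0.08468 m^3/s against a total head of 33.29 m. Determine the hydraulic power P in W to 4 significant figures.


Approach: apply the hydraulic power relation, P = rho*g*Q*H.
P = 1000 * 9.81 * 0.08468 * 33.29 = 27650 W
Therefore the hydraulic power P = 27650 W.


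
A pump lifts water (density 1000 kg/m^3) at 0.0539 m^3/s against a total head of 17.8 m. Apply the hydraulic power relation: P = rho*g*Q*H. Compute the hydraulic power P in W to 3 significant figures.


P = 1000 * 9.81 * 0.0539 * 17.8 = 9410 W
Therefore the hydraulic power P = 9410 W.


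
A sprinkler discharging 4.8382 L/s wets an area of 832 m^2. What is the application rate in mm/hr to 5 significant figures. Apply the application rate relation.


Approach: apply the application rate relation, rate = (Q/A)*3600.
rate = (4.8382 / 832) * 3600 = 20.935 mm/hr
Therefore the application rate = 20.935 mm/hr.


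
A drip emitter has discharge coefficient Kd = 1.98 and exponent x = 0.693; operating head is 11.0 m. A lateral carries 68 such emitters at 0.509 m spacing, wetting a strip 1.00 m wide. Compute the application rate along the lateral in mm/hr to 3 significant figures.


Approach: apply the emitter equation with a lateral mass balance, q = Kd*h^x; Q = n*q; rate = Q/(n*spacing*width).
Step 1 — single emitter flow (q = Kd*h^x):
  q = 1.98 * 11.0^0.693 = 10.432 L/hr
Step 2 — total lateral flow: Q = 68 * 10.432 = 709.35 L/hr
Step 3 — wetted area: A = 68 * 0.509 * 1.00 = 34.612 m^2
Step 4 — application rate: Q/A = 709.35/34.612 = 20.5 mm/hr
Therefore the application rate along the lateral = 20.5 mm/hr.


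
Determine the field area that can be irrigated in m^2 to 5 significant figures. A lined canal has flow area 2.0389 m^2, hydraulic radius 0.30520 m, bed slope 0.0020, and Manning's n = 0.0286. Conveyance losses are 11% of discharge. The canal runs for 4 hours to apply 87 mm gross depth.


Approach: apply Manning's equation with a conveyance and depth budget, Q = (1/n)*A*R^(2/3)*S^(1/2); Q_field = Q*(1-loss); Area = Q_field*t/(d/1000).
Step 1 — canal discharge (Manning's equation):
  Q = (1/0.0286) * 2.0389 * 0.30520^(2/3) * 0.0020^(1/2) = 1.445222 m^3/s
Step 2 — delivered flow: Q_field = 1.445222*(1 - 11/100) = 1.286248 m^3/s
Step 3 — volume delivered: V = 1.286248 * 4*3600 = 18521.97 m^3
Step 4 — area served: A = V / (depth/1000) = 18521.97 / 0.087 = 212900 m^2
Therefore the field area that can be irrigated = 212900 m^2.


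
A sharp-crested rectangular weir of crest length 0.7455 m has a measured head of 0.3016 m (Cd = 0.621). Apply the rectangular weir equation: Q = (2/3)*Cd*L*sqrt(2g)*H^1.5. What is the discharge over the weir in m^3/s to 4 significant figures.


Q = (2/3)*0.621*0.7455*sqrt(2*9.81)*0.3016^1.5 = 0.2264 m^3/s
Therefore the discharge over the weir = 0.2264 m^3/s.


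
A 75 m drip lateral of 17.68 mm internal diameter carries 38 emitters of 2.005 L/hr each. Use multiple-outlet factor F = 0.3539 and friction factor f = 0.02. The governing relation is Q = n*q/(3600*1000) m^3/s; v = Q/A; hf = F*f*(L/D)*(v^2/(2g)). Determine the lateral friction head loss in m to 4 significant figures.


Q = 38*2.005/(3600*1000) = 2.11639e-05 m^3/s
A = pi*(17.68e-3/2)^2 = 2.45502e-04 m^2, so v = Q/A = 0.0862067 m/s
hf = 0.3539*0.02*(75/0.01768)*(0.0862067^2/(2*9.81)) = 0.01137 m
Therefore the lateral friction head loss = 0.01137 m.


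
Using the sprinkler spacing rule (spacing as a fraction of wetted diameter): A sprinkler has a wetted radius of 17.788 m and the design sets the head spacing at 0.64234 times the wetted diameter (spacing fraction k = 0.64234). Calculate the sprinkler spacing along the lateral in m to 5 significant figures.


Approach: apply the sprinkler spacing rule (spacing as a fraction of wetted diameter), S = k*(2*R).
S = 0.64234 * (2 * 17.788) = 22.852 m
Therefore the sprinkler spacing along the lateral = 22.852 m.


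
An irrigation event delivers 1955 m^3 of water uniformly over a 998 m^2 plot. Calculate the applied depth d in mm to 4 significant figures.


Approach: apply depth from volume over area, d = (V/A)*1000.
d = (1955 / 998) * 1000 = 1959 mm
Therefore the applied depth d = 1959 mm.


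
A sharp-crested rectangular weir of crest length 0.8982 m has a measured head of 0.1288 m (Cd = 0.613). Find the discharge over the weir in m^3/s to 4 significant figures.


Approach: apply the rectangular weir equation, Q = (2/3)*Cd*L*sqrt(2g)*H^1.5.
Q = (2/3)*0.613*0.8982*sqrt(2*9.81)*0.1288^1.5 = 0.07516 m^3/s
Therefore the discharge over the weir = 0.07516 m^3/s.


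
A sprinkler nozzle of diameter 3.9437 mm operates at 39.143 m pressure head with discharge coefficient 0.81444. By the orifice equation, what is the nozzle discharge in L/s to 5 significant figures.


Approach: apply the orifice equation, Q = Cd*A*sqrt(2*g*h), A = pi*(d/2)^2.
A = pi*(3.9437e-3/2)^2 = 1.221512e-05 m^2
Q = 0.81444 * 1.221512e-05 * sqrt(2*9.81*39.143) * 1000 = 0.27570 L/s
Therefore the nozzle discharge = 0.27570 L/s.


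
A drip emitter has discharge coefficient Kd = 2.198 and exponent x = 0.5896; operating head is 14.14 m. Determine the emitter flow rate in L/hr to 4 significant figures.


Approach: apply the emitter characteristic equation, q = Kd * h^x.
q = 2.198 * 14.14^0.5896 = 10.48 L/hr
Therefore the emitter flow rate = 10.48 L/hr.


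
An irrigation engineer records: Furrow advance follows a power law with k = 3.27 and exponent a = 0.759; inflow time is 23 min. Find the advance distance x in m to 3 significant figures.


Approach: apply the power-law advance function, x = k*t^a.
x = 3.27 * 23^0.759 = 35.3 m
Therefore the advance distance x = 35.3 m.


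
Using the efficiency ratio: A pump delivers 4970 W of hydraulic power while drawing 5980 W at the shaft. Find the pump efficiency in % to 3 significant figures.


Approach: apply the efficiency ratio, eta = (P_out/P_in)*100.
eta = (4970 / 5980) * 100 = 83.1 %
Therefore the pump efficiency = 83.1 %.


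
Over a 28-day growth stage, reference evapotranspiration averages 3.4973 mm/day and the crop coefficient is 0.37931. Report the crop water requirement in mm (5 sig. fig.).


Approach: apply the crop water requirement relation, CWR = ET0 * Kc * days.
CWR = 3.4973 * 0.37931 * 28 = 37.144 mm
Therefore the crop water requirement = 37.144 mm.


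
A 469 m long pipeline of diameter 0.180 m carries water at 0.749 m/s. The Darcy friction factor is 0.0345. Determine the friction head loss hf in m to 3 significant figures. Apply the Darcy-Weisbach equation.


Approach: apply the Darcy-Weisbach equation, hf = f*(L/D)*(v^2/(2g)).
hf = 0.0345 * (469/0.180) * (0.749^2 / (2*9.81))
hf = 2.57 m
Therefore the friction head loss hf = 2.57 m.


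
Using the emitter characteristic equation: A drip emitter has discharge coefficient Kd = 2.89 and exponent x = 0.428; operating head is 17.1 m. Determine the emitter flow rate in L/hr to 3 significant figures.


Approach: apply the emitter characteristic equation, q = Kd * h^x.
q = 2.89 * 17.1^0.428 = 9.74 L/hr
Therefore the emitter flow rate = 9.74 L/hr.


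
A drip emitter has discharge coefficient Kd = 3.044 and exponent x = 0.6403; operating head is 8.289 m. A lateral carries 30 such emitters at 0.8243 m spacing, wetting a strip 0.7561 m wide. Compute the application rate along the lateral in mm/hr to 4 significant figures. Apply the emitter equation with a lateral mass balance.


Approach: apply the emitter equation with a lateral mass balance, q = Kd*h^x; Q = n*q; rate = Q/(n*spacing*width).
Step 1 — single emitter flow (q = Kd*h^x):
  q = 3.044 * 8.289^0.6403 = 11.7913 L/hr
Step 2 — total lateral flow: Q = 30 * 11.7913 = 353.739 L/hr
Step 3 — wetted area: A = 30 * 0.8243 * 0.7561 = 18.6976 m^2
Step 4 — application rate: Q/A = 353.739/18.6976 = 18.92 mm/hr
Therefore the application rate along the lateral = 18.92 mm/hr.


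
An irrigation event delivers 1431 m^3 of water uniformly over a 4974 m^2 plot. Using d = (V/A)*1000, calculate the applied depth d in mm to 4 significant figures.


d = (1431 / 4974) * 1000 = 287.7 mm
Therefore the applied depth d = 287.7 mm.


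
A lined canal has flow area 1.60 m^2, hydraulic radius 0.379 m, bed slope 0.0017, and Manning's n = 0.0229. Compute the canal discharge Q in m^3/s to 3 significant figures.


Approach: apply Manning's equation, Q = (1/n)*A*R^(2/3)*S^(1/2).
Q = (1/0.0229) * 1.60 * 0.379^(2/3) * 0.0017^(1/2) = 1.51 m^3/s
Therefore the canal discharge Q = 1.51 m^3/s.


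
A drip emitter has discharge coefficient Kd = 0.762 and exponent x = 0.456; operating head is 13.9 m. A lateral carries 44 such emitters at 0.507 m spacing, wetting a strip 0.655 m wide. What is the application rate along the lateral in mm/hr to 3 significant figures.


Approach: apply the emitter equation with a lateral mass balance, q = Kd*h^x; Q = n*q; rate = Q/(n*spacing*width).
Step 1 — single emitter flow (q = Kd*h^x):
  q = 0.762 * 13.9^0.456 = 2.5303 L/hr
Step 2 — total lateral flow: Q = 44 * 2.5303 = 111.33 L/hr
Step 3 — wetted area: A = 44 * 0.507 * 0.655 = 14.612 m^2
Step 4 — application rate: Q/A = 111.33/14.612 = 7.62 mm/hr
Therefore the application rate along the lateral = 7.62 mm/hr.


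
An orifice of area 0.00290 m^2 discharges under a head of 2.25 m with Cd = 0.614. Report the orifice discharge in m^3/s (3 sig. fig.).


Approach: apply the orifice equation, Q = Cd*A*sqrt(2*g*h).
Q = 0.614 * 0.00290 * sqrt(2*9.81*2.25) = 0.0118 m^3/s
Therefore the orifice discharge = 0.0118 m^3/s.


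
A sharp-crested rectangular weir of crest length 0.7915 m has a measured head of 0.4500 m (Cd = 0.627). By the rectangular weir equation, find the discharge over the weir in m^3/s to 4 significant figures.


Approach: apply the rectangular weir equation, Q = (2/3)*Cd*L*sqrt(2g)*H^1.5.
Q = (2/3)*0.627*0.7915*sqrt(2*9.81)*0.4500^1.5 = 0.4424 m^3/s
Therefore the discharge over the weir = 0.4424 m^3/s.


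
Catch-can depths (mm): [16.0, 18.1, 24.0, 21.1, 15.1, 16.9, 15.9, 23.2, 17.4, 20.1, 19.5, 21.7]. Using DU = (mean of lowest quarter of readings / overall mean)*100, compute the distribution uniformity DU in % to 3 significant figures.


sorted lowest 3 of 12: [15.1, 15.9, 16.0] -> mean = 15.667 mm
overall mean = 19.083 mm
DU = (15.667/19.083)*100 = 82.1 %
Therefore the distribution uniformity DU = 82.1 %.


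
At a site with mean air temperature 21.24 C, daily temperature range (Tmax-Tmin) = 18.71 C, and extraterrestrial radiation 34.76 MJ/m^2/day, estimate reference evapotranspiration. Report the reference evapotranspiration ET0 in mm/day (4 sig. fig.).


Approach: apply the Hargreaves-Samani method, ET0 = 0.0023*(Tmean+17.8)*sqrt(Tmax-Tmin)*0.408*Ra.
ET0 = 0.0023*(21.24+17.8)*sqrt(18.71)*0.408*34.76 = 5.508 mm/day
Therefore the reference evapotranspiration ET0 = 5.508 mm/day.


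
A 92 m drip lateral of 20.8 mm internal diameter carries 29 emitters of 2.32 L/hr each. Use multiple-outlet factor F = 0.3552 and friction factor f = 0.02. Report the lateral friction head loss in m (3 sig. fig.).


Approach: apply Darcy-Weisbach with the multiple-outlet F-factor, Q = n*q/(3600*1000) m^3/s; v = Q/A; hf = F*f*(L/D)*(v^2/(2g)).
Q = 29*2.32/(3600*1000) = 1.8689e-05 m^3/s
A = pi*(20.8e-3/2)^2 = 3.3979e-04 m^2, so v = Q/A = 0.055001 m/s
hf = 0.3552*0.02*(92/0.0208)*(0.055001^2/(2*9.81)) = 0.00484 m
Therefore the lateral friction head loss = 0.00484 m.


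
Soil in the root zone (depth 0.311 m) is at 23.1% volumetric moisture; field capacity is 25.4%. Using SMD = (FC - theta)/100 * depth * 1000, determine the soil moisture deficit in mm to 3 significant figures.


SMD = (25.4 - 23.1)/100 * 0.311 * 1000 = 7.15 mm
Therefore the soil moisture deficit = 7.15 mm.


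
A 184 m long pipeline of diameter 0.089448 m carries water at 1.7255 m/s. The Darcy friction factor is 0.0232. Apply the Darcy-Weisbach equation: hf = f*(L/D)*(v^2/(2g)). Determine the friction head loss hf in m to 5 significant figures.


hf = 0.0232 * (184/0.089448) * (1.7255^2 / (2*9.81))
hf = 7.2421 m
Therefore the friction head loss hf = 7.2421 m.


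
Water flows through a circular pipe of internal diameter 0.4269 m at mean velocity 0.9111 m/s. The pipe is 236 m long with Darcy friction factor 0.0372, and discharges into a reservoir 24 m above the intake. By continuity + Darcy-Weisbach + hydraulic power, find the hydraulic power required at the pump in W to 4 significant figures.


Approach: apply continuity + Darcy-Weisbach + hydraulic power, Q = A*v; hf = f*(L/D)*(v^2/(2g)); H = static + hf; P = rho*g*Q*H.
Step 1 — flow rate (continuity, Q = A*v):
  A = pi*(0.4269/2)^2 = 0.143134 m^2
  Q = 0.143134 * 0.9111 = 0.130409 m^3/s
Step 2 — friction head loss (Darcy-Weisbach):
  hf = 0.0372 * (236/0.4269) * (0.9111^2 / (2*9.81))
  hf = 0.870085 m
Step 3 — total head: H = 24 + 0.870085 = 24.8701 m
Step 4 — hydraulic power (P = rho*g*Q*H):
  P = 1000 * 9.81 * 0.130409 * 24.8701 = 31820 W
Therefore the hydraulic power required at the pump = 31820 W.


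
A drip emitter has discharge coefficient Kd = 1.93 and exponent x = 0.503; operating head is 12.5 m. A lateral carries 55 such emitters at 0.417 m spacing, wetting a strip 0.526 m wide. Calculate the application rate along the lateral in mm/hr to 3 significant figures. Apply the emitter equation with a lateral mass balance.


Approach: apply the emitter equation with a lateral mass balance, q = Kd*h^x; Q = n*q; rate = Q/(n*spacing*width).
Step 1 — single emitter flow (q = Kd*h^x):
  q = 1.93 * 12.5^0.503 = 6.8755 L/hr
Step 2 — total lateral flow: Q = 55 * 6.8755 = 378.15 L/hr
Step 3 — wetted area: A = 55 * 0.417 * 0.526 = 12.064 m^2
Step 4 — application rate: Q/A = 378.15/12.064 = 31.3 mm/hr
Therefore the application rate along the lateral = 31.3 mm/hr.


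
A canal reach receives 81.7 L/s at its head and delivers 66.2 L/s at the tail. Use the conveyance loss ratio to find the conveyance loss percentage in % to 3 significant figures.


Approach: apply the conveyance loss ratio, loss% = ((Q_head - Q_tail)/Q_head)*100.
loss = ((81.7 - 66.2)/81.7)*100 = 19.0 %
Therefore the conveyance loss percentage = 19.0 %.


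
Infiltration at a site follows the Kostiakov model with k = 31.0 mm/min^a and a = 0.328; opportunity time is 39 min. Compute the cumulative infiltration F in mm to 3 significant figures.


Approach: apply the Kostiakov infiltration equation, F = k*t^a.
F = 31.0 * 39^0.328 = 103 mm
Therefore the cumulative infiltration F = 103 mm.


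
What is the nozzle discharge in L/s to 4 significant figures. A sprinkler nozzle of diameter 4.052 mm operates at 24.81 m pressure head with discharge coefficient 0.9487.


Approach: apply the orifice equation, Q = Cd*A*sqrt(2*g*h), A = pi*(d/2)^2.
A = pi*(4.052e-3/2)^2 = 1.28952e-05 m^2
Q = 0.9487 * 1.28952e-05 * sqrt(2*9.81*24.81) * 1000 = 0.2699 L/s
Therefore the nozzle discharge = 0.2699 L/s.


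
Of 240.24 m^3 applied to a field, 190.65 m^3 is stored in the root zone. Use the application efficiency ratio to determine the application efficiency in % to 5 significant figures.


Approach: apply the application efficiency ratio, Ea = (stored/applied)*100.
Ea = (190.65/240.24)*100 = 79.358 %
Therefore the application efficiency = 79.358 %.


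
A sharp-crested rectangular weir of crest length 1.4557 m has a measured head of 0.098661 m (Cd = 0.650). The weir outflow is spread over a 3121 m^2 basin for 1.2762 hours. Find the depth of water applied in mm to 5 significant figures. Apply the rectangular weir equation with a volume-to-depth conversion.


Approach: apply the rectangular weir equation with a volume-to-depth conversion, Q = (2/3)*Cd*L*sqrt(2g)*H^1.5; d = Q*t/A * 1000.
Step 1 — weir discharge:
  Q = (2/3)*0.650*1.4557*sqrt(2*9.81)*0.098661^1.5 = 0.08658881 m^3/s
Step 2 — volume: V = 0.08658881 * 1.2762*3600 = 397.8167 m^3
Step 3 — depth: d = V/A * 1000 = 397.8167/3121 * 1000 = 127.46 mm
Therefore the depth of water applied = 127.46 mm.


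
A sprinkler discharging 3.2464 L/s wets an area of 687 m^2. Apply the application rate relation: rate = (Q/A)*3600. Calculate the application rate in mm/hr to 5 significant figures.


rate = (3.2464 / 687) * 3600 = 17.012 mm/hr
Therefore the application rate = 17.012 mm/hr.


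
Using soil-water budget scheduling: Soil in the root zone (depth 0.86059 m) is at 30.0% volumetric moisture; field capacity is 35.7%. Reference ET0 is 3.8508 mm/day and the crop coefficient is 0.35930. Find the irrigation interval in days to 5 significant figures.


Approach: apply soil-water budget scheduling, SMD = (FC-theta)/100*depth*1000; ETc = ET0*Kc; interval = SMD/ETc.
Step 1 — soil moisture deficit:
  SMD = (35.7 - 30.0)/100 * 0.86059 * 1000 = 49.05363 mm
Step 2 — daily crop ET (ETc = ET0*Kc):
  ETc = 3.8508 * 0.35930 = 1.383592 mm/day
Step 3 — irrigation interval (SMD/ETc):
  interval = 49.05363 / 1.383592 = 35.454 days
Therefore the irrigation interval = 35.454 days.


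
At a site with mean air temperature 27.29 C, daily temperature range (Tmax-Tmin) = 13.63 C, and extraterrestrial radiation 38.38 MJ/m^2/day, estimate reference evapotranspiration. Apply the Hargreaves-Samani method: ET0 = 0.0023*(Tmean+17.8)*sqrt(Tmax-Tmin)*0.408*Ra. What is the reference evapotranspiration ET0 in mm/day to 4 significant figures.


ET0 = 0.0023*(27.29+17.8)*sqrt(13.63)*0.408*38.38 = 5.995 mm/day
Therefore the reference evapotranspiration ET0 = 5.995 mm/day.


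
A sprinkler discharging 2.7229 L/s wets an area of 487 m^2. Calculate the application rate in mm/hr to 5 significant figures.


Approach: apply the application rate relation, rate = (Q/A)*3600.
rate = (2.7229 / 487) * 3600 = 20.128 mm/hr
Therefore the application rate = 20.128 mm/hr.


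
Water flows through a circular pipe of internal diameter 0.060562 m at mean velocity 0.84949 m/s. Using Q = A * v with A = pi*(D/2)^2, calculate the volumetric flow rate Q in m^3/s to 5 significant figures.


A = pi*(0.060562/2)^2 = 0.002880649 m^2
Q = 0.002880649 * 0.84949 = 0.0024471 m^3/s
Therefore the volumetric flow rate Q = 0.0024471 m^3/s.


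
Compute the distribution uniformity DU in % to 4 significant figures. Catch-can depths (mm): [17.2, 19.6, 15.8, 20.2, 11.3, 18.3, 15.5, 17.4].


Approach: apply the low-quarter distribution uniformity, DU = (mean of lowest quarter of readings / overall mean)*100.
sorted lowest 2 of 8: [11.3, 15.5] -> mean = 13.4000 mm
overall mean = 16.9125 mm
DU = (13.4000/16.9125)*100 = 79.23 %
Therefore the distribution uniformity DU = 79.23 %.


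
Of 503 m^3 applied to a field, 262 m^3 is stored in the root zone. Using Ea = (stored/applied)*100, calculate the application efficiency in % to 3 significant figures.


Ea = (262/503)*100 = 52.1 %
Therefore the application efficiency = 52.1 %.


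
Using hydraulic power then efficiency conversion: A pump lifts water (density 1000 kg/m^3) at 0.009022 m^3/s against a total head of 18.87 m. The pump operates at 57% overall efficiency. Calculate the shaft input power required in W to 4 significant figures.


Approach: apply hydraulic power then efficiency conversion, P = rho*g*Q*H; P_in = P/eta.
Step 1 — hydraulic power (P = rho*g*Q*H):
  P = 1000 * 9.81 * 0.009022 * 18.87 = 1670.10 W
Step 2 — input power: P_in = P/eta = 1670.10 / 0.57 = 2930 W
Therefore the shaft input power required = 2930 W.


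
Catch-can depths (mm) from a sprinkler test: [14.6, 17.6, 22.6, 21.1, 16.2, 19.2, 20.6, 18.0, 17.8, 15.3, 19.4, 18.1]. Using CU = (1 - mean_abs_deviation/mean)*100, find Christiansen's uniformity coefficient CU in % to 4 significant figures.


mean = 18.3750 mm
mean |d_i - mean| = 1.83750 mm
CU = (1 - 1.83750/18.3750)*100 = 90.00 %
Therefore Christiansen's uniformity coefficient CU = 90.00 %.


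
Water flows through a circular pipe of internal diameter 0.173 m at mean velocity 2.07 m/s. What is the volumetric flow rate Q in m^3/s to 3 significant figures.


Approach: apply the continuity equation for pipe flow, Q = A * v with A = pi*(D/2)^2.
A = pi*(0.173/2)^2 = 0.023506 m^2
Q = 0.023506 * 2.07 = 0.0487 m^3/s
Therefore the volumetric flow rate Q = 0.0487 m^3/s.


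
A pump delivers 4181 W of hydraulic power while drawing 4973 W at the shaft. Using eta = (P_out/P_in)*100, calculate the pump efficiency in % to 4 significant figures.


eta = (4181 / 4973) * 100 = 84.07 %
Therefore the pump efficiency = 84.07 %.


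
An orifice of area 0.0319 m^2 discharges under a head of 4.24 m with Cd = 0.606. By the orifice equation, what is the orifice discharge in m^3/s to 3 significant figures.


Approach: apply the orifice equation, Q = Cd*A*sqrt(2*g*h).
Q = 0.606 * 0.0319 * sqrt(2*9.81*4.24) = 0.176 m^3/s
Therefore the orifice discharge = 0.176 m^3/s.


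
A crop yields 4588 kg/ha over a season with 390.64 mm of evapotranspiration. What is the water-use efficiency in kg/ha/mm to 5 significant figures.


Approach: apply the water-use efficiency ratio, WUE = yield/ET.
WUE = 4588 / 390.64 = 11.745 kg/ha/mm
Therefore the water-use efficiency = 11.745 kg/ha/mm.


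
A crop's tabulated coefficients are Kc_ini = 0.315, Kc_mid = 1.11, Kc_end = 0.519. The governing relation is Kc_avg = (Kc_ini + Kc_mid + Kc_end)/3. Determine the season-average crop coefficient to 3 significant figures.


Kc_avg = (0.315 + 1.11 + 0.519)/3 = 0.648
Therefore the season-average crop coefficient = 0.648.


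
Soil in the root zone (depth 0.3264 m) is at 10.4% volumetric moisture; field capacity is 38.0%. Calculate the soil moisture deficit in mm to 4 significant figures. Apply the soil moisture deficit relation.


Approach: apply the soil moisture deficit relation, SMD = (FC - theta)/100 * depth * 1000.
SMD = (38.0 - 10.4)/100 * 0.3264 * 1000 = 90.09 mm
Therefore the soil moisture deficit = 90.09 mm.
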